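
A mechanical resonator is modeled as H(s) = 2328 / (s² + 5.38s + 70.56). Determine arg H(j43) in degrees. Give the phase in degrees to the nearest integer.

-173 deg

∠[(j43)² + 5.38(j43) + 70.56] = ∠[-1778.4 + j231.34] = 172.59°
∠H(j43) = −172.59° = -172.59°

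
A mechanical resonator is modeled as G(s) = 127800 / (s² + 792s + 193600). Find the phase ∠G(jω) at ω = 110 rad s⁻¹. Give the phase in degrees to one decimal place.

-25.6 deg

∠[(j110)² + 792(j110) + 193600] = ∠[1.815e+05 + j87120] = 25.64°
∠G(j110) = −25.64° = -25.64°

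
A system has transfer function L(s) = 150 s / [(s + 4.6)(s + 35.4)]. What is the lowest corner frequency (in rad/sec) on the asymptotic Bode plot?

Break frequencies occur at each pole and zero magnitude: 4.6 rad/sec, 35.4 rad/sec.
The lowest is 4.6 rad/sec.

4.6 rad/sec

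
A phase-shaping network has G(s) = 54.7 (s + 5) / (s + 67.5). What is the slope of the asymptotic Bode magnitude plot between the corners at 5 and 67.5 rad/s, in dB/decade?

In this band the factors already past their corner are: zero at 5; net slope = 20 dB/decade.

20 dB/decade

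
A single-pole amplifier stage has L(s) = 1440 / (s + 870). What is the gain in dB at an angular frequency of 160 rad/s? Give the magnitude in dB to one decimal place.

|j160 + 870| = √(160² + 870²) = 884.6
|L(j160)| = 1440 / 884.6 = 1.6279
20 log₁₀(1.6279) = 4.23 dB

4.2 dB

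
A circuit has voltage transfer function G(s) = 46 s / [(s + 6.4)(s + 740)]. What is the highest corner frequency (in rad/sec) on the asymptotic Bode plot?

Break frequencies occur at each pole and zero magnitude: 6.4 rad/sec, 740 rad/sec.
The highest is 740 rad/sec.

740 rad/sec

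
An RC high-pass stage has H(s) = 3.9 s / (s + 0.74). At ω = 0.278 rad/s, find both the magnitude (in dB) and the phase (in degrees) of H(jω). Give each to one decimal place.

|H| = 2.7 dB, ∠H = 69.4°

|j0.278| = 0.278
|j0.278 + 0.74| = √(0.278² + 0.74²) = 0.7905
|H(j0.278)| = 3.9 × 0.278 / 0.7905 = 1.3715
20 log₁₀(1.3715) = 2.74 dB
∠(j0.278) = 90.00°
∠(j0.278 + 0.74) = arctan(0.278/0.74) = 20.59°
∠H(j0.278) = 90.00° − 20.59° = 69.41°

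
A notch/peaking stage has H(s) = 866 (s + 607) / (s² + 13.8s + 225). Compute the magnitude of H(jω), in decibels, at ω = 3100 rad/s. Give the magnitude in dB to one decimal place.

|j3100 + 607| = √(3100² + 607²) = 3159
|(j3100)² + 13.8(j3100) + 225| = |-9.6098e+06 + j42780| = 9.61e+06
|H(j3100)| = 866 × 3159 / 9.61e+06 = 0.28466
20 log₁₀(0.28466) = -10.91 dB

-10.9 dB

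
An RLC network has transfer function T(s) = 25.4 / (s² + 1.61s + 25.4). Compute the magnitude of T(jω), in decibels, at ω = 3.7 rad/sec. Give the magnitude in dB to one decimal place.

5.7 dB

|(j3.7)² + 1.61(j3.7) + 25.4| = |11.71 + j5.957| = 13.14
|T(j3.7)| = 25.4 / 13.14 = 1.9333
20 log₁₀(1.9333) = 5.73 dB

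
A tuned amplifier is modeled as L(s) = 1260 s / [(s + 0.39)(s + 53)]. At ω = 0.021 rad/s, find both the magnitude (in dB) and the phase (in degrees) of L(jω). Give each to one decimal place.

|L| = 2.1 dB, ∠L = 86.9°

|j0.021| = 0.021
|j0.021 + 0.39| = √(0.021² + 0.39²) = 0.3906
|j0.021 + 53| = √(0.021² + 53²) = 53
|L(j0.021)| = 1260 × 0.021 / (0.3906 × 53) = 1.2783
20 log₁₀(1.2783) = 2.13 dB
∠(j0.021) = 90.00°
∠(j0.021 + 0.39) = arctan(0.021/0.39) = 3.08°
∠(j0.021 + 53) = arctan(0.021/53) = 0.02°
∠L(j0.021) = 90.00° − (3.08° + 0.02°) = 86.90°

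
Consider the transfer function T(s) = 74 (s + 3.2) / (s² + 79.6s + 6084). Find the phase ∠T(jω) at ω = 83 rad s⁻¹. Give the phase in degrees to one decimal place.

-9.2°

∠(j83 + 3.2) = arctan(83/3.2) = 87.79°
∠[(j83)² + 79.6(j83) + 6084] = ∠[-805 + j6606.8] = 96.95°
∠T(j83) = 87.79° − 96.95° = -9.15°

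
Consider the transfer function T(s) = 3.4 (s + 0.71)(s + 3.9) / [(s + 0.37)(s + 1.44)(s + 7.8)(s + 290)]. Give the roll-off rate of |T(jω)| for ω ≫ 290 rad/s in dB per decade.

With 2 zeros and 4 poles, the high-frequency asymptotic slope is 20 × (2 − 4) = -40 dB/decade.

-40 dB/decade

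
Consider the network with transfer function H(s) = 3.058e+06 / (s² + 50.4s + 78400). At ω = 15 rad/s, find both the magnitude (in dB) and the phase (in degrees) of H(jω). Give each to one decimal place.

|(j15)² + 50.4(j15) + 78400| = |78175 + j756| = 7.818e+04
|H(j15)| = 3.058e+06 / 7.818e+04 = 39.116
20 log₁₀(39.116) = 31.85 dB
∠[(j15)² + 50.4(j15) + 78400] = ∠[78175 + j756] = 0.55°
∠H(j15) = −0.55° = -0.55°

|H| = 31.8 dB, ∠H = -0.6°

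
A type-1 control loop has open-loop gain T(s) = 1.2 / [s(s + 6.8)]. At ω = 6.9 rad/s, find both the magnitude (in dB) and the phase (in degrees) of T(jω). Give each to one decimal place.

|T| = -34.9 dB, ∠T = -135.4°

|j6.9 + 6.8| = √(6.9² + 6.8²) = 9.688
|j6.9| = 6.9
|T(j6.9)| = 1.2 / (9.688 × 6.9) = 0.017952
20 log₁₀(0.017952) = -34.92 dB
∠(j6.9 + 6.8) = arctan(6.9/6.8) = 45.42°
∠(j6.9) = 90.00°
∠T(j6.9) = − (45.42° + 90.00°) = -135.42°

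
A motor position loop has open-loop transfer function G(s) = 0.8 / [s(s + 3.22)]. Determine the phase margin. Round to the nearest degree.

Gain crossover: |G(jω)| = 1 at ω ≈ 0.248 rad/s.
∠G(j0.248) = −90° − arctan(0.248/3.22) ≈ -94.40°
PM = 180° + (-94.40°) = 85.60°

86 deg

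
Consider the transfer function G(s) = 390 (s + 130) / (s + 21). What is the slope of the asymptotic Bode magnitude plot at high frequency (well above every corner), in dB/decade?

With 1 zero and 1 pole, the high-frequency asymptotic slope is 20 × (1 − 1) = 0 dB/decade.

0 dB/decade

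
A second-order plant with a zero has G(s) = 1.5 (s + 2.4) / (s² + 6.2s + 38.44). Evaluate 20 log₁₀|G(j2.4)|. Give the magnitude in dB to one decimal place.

-17.0 dB

|j2.4 + 2.4| = √(2.4² + 2.4²) = 3.394
|(j2.4)² + 6.2(j2.4) + 38.44| = |32.68 + j14.88| = 35.91
|G(j2.4)| = 1.5 × 3.394 / 35.91 = 0.14178
20 log₁₀(0.14178) = -16.97 dB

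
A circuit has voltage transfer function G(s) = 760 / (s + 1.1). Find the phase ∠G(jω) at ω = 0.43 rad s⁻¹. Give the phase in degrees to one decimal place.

-21.4°

∠(j0.43 + 1.1) = arctan(0.43/1.1) = 21.35°
∠G(j0.43) = −21.35° = -21.35°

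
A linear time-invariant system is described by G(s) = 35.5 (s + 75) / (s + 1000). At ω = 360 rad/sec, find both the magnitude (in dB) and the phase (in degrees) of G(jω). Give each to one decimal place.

|G| = 21.8 dB, ∠G = 58.4 deg

|j360 + 75| = √(360² + 75²) = 367.7
|j360 + 1000| = √(360² + 1000²) = 1063
|G(j360)| = 35.5 × 367.7 / 1063 = 12.283
20 log₁₀(12.283) = 21.79 dB
∠(j360 + 75) = arctan(360/75) = 78.23°
∠(j360 + 1000) = arctan(360/1000) = 19.80°
∠G(j360) = 78.23° − 19.80° = 58.43°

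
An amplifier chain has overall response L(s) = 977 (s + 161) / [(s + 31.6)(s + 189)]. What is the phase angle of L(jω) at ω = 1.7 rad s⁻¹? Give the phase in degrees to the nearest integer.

-3 deg

∠(j1.7 + 161) = arctan(1.7/161) = 0.60°
∠(j1.7 + 31.6) = arctan(1.7/31.6) = 3.08°
∠(j1.7 + 189) = arctan(1.7/189) = 0.52°
∠L(j1.7) = 0.60° − (3.08° + 0.52°) = -2.99°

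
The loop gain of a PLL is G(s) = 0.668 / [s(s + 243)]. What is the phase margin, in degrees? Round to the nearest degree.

Gain crossover: |G(jω)| = 1 at ω ≈ 0.00275 rad s⁻¹.
∠G(j0.00275) = −90° − arctan(0.00275/243) ≈ -90.00°
PM = 180° + (-90.00°) = 90.00°

90 deg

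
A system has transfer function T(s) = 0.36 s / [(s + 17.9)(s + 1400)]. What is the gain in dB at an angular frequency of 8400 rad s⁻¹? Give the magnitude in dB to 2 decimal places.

-87.48 dB

|j8400| = 8400
|j8400 + 17.9| = √(8400² + 17.9²) = 8400
|j8400 + 1400| = √(8400² + 1400²) = 8516
|T(j8400)| = 0.36 × 8400 / (8400 × 8516) = 4.2274e-05
20 log₁₀(4.2274e-05) = -87.479 dB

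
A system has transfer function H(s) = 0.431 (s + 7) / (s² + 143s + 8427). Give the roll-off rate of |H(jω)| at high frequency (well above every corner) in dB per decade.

With 1 zero and 2 poles, the high-frequency asymptotic slope is 20 × (1 − 2) = -20 dB/decade.

-20 dB/decade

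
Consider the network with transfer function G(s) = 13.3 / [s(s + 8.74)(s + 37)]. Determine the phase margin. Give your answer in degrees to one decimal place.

Gain crossover: |G(jω)| = 1 at ω ≈ 0.0411 rad s⁻¹.
∠G(j0.0411) = −90° − arctan(0.0411/8.74) − arctan(0.0411/37) ≈ -90.33°
PM = 180° + (-90.33°) = 89.67°

89.7°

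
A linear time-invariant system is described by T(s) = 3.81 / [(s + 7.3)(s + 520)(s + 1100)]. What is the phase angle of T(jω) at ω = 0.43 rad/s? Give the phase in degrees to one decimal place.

∠(j0.43 + 7.3) = arctan(0.43/7.3) = 3.37°
∠(j0.43 + 520) = arctan(0.43/520) = 0.05°
∠(j0.43 + 1100) = arctan(0.43/1100) = 0.02°
∠T(j0.43) = − (3.37° + 0.05° + 0.02°) = -3.44°

-3.4 deg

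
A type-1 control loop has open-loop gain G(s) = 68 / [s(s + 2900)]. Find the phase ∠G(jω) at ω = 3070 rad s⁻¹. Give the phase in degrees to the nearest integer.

∠(j3070 + 2900) = arctan(3070/2900) = 46.63°
∠(j3070) = 90.00°
∠G(j3070) = − (46.63° + 90.00°) = -136.63°

-137°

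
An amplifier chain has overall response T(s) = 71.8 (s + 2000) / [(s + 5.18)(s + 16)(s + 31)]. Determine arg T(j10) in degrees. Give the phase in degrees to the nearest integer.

-112 deg

∠(j10 + 2000) = arctan(10/2000) = 0.29°
∠(j10 + 5.18) = arctan(10/5.18) = 62.62°
∠(j10 + 16) = arctan(10/16) = 32.01°
∠(j10 + 31) = arctan(10/31) = 17.88°
∠T(j10) = 0.29° − (62.62° + 32.01° + 17.88°) = -112.21°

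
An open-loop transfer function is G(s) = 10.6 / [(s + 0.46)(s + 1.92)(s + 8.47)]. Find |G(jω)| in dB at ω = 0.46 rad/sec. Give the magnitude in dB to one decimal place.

-0.2 dB

|j0.46 + 0.46| = √(0.46² + 0.46²) = 0.6505
|j0.46 + 1.92| = √(0.46² + 1.92²) = 1.974
|j0.46 + 8.47| = √(0.46² + 8.47²) = 8.482
|G(j0.46)| = 10.6 / (0.6505 × 1.974 × 8.482) = 0.97295
20 log₁₀(0.97295) = -0.24 dB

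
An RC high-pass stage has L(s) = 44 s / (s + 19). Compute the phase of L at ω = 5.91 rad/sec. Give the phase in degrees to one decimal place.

∠(j5.91) = 90.00°
∠(j5.91 + 19) = arctan(5.91/19) = 17.28°
∠L(j5.91) = 90.00° − 17.28° = 72.72°

72.7 deg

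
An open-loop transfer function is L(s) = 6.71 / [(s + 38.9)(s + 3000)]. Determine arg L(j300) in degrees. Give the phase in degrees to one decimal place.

-88.3°

∠(j300 + 38.9) = arctan(300/38.9) = 82.61°
∠(j300 + 3000) = arctan(300/3000) = 5.71°
∠L(j300) = − (82.61° + 5.71°) = -88.32°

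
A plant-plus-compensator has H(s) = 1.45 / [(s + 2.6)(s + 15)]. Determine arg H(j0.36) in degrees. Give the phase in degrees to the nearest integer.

∠(j0.36 + 2.6) = arctan(0.36/2.6) = 7.88°
∠(j0.36 + 15) = arctan(0.36/15) = 1.37°
∠H(j0.36) = − (7.88° + 1.37°) = -9.26°

-9°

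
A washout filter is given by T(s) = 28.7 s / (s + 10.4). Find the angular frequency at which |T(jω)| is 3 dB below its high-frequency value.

For a single-pole high-pass, the −3 dB point is at the pole: ω = 10.4 rad/s.

10.4 rad/s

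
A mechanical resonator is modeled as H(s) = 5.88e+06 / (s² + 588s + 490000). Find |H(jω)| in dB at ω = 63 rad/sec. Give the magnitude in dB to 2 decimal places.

|(j63)² + 588(j63) + 490000| = |4.8603e+05 + j37044| = 4.874e+05
|H(j63)| = 5.88e+06 / 4.874e+05 = 12.063
20 log₁₀(12.063) = 21.629 dB

21.63 dB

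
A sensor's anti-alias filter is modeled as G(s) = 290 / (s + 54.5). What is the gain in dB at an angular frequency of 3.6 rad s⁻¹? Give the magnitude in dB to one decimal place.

|j3.6 + 54.5| = √(3.6² + 54.5²) = 54.62
|G(j3.6)| = 290 / 54.62 = 5.3095
20 log₁₀(5.3095) = 14.50 dB

14.5 dB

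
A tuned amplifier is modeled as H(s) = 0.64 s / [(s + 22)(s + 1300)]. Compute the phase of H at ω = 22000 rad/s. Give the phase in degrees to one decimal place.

-86.6°

∠(j22000) = 90.00°
∠(j22000 + 22) = arctan(22000/22) = 89.94°
∠(j22000 + 1300) = arctan(22000/1300) = 86.62°
∠H(j22000) = 90.00° − (89.94° + 86.62°) = -86.56°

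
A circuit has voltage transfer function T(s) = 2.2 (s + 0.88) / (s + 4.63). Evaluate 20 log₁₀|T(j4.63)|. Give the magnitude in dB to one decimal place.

|j4.63 + 0.88| = √(4.63² + 0.88²) = 4.713
|j4.63 + 4.63| = √(4.63² + 4.63²) = 6.548
|T(j4.63)| = 2.2 × 4.713 / 6.548 = 1.5835
20 log₁₀(1.5835) = 3.99 dB

4.0 dB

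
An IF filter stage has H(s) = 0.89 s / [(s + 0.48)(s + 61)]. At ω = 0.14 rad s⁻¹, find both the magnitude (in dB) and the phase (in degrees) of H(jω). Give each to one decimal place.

|H| = -47.8 dB, ∠H = 73.6°

|j0.14| = 0.14
|j0.14 + 0.48| = √(0.14² + 0.48²) = 0.5
|j0.14 + 61| = √(0.14² + 61²) = 61
|H(j0.14)| = 0.89 × 0.14 / (0.5 × 61) = 0.0040852
20 log₁₀(0.0040852) = -47.78 dB
∠(j0.14) = 90.00°
∠(j0.14 + 0.48) = arctan(0.14/0.48) = 16.26°
∠(j0.14 + 61) = arctan(0.14/61) = 0.13°
∠H(j0.14) = 90.00° − (16.26° + 0.13°) = 73.61°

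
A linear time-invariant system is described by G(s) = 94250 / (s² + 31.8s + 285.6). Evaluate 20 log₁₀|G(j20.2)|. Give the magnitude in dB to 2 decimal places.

|(j20.2)² + 31.8(j20.2) + 285.6| = |-122.44 + j642.36| = 653.9
|G(j20.2)| = 94250 / 653.9 = 144.13
20 log₁₀(144.13) = 43.175 dB

43.18 dB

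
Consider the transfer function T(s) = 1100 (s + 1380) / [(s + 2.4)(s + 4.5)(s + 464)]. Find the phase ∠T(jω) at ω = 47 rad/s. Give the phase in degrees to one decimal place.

-175.4°

∠(j47 + 1380) = arctan(47/1380) = 1.95°
∠(j47 + 2.4) = arctan(47/2.4) = 87.08°
∠(j47 + 4.5) = arctan(47/4.5) = 84.53°
∠(j47 + 464) = arctan(47/464) = 5.78°
∠T(j47) = 1.95° − (87.08° + 84.53° + 5.78°) = -175.44°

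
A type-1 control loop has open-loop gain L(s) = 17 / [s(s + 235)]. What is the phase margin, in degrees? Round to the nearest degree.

Gain crossover: |L(jω)| = 1 at ω ≈ 0.0723 rad/s.
∠L(j0.0723) = −90° − arctan(0.0723/235) ≈ -90.02°
PM = 180° + (-90.02°) = 89.98°

90°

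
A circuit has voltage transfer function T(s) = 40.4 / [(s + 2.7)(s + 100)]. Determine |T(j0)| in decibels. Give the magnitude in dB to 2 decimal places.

-16.50 dB

T(0) = 40.4 / (2.7 × 100) = 0.14963
20 log₁₀(0.14963) = -16.500 dB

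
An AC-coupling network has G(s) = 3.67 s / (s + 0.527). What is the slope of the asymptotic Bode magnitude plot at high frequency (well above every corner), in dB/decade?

0 dB/decade

With 1 zero and 1 pole, the high-frequency asymptotic slope is 20 × (1 − 1) = 0 dB/decade.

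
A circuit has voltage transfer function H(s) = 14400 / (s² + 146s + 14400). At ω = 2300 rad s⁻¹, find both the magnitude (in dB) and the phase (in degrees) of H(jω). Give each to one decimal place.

|H| = -51.3 dB, ∠H = -176.4°

|(j2300)² + 146(j2300) + 14400| = |-5.2756e+06 + j3.358e+05| = 5.286e+06
|H(j2300)| = 14400 / 5.286e+06 = 0.002724
20 log₁₀(0.002724) = -51.30 dB
∠[(j2300)² + 146(j2300) + 14400] = ∠[-5.2756e+06 + j3.358e+05] = 176.36°
∠H(j2300) = −176.36° = -176.36°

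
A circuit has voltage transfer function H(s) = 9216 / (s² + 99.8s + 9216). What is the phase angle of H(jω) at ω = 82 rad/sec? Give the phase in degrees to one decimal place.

-73.1 deg

∠[(j82)² + 99.8(j82) + 9216] = ∠[2492 + j8183.6] = 73.06°
∠H(j82) = −73.06° = -73.06°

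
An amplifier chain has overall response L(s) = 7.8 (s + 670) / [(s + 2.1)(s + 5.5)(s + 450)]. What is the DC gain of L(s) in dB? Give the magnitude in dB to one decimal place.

L(0) = 7.8 × 670 / (2.1 × 5.5 × 450) = 1.0055
20 log₁₀(1.0055) = 0.05 dB

0.0 dB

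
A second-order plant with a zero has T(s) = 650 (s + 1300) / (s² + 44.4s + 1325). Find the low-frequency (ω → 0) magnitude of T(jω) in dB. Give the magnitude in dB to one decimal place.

T(0) = 650 × 1300 / 1325 = 637.74
20 log₁₀(637.74) = 56.09 dB

56.1 dB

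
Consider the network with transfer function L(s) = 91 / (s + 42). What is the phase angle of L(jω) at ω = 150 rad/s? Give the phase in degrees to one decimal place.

-74.4°

∠(j150 + 42) = arctan(150/42) = 74.36°
∠L(j150) = −74.36° = -74.36°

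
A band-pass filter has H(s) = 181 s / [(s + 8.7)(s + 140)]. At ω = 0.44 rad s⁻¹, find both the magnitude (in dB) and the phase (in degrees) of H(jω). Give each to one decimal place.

|H| = -23.7 dB, ∠H = 86.9 deg

|j0.44| = 0.44
|j0.44 + 8.7| = √(0.44² + 8.7²) = 8.711
|j0.44 + 140| = √(0.44² + 140²) = 140
|H(j0.44)| = 181 × 0.44 / (8.711 × 140) = 0.065302
20 log₁₀(0.065302) = -23.70 dB
∠(j0.44) = 90.00°
∠(j0.44 + 8.7) = arctan(0.44/8.7) = 2.90°
∠(j0.44 + 140) = arctan(0.44/140) = 0.18°
∠H(j0.44) = 90.00° − (2.90° + 0.18°) = 86.92°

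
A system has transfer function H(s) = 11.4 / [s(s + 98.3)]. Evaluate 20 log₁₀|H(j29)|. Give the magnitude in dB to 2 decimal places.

|j29 + 98.3| = √(29² + 98.3²) = 102.5
|j29| = 29
|H(j29)| = 11.4 / (102.5 × 29) = 0.0038356
20 log₁₀(0.0038356) = -48.323 dB

-48.32 dB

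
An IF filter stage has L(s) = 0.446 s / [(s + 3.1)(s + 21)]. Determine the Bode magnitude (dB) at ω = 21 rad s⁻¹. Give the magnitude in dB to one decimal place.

-36.6 dB

|j21| = 21
|j21 + 3.1| = √(21² + 3.1²) = 21.23
|j21 + 21| = √(21² + 21²) = 29.7
|L(j21)| = 0.446 × 21 / (21.23 × 29.7) = 0.014857
20 log₁₀(0.014857) = -36.56 dB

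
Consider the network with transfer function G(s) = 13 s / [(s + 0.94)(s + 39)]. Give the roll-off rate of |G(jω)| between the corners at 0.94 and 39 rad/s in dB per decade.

0 dB/decade

In this band the factors already past their corner are: 1 differentiator zero, pole at 0.94; net slope = 0 dB/decade.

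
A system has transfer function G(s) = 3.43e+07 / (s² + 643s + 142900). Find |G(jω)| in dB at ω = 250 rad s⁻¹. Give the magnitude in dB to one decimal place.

45.6 dB

|(j250)² + 643(j250) + 142900| = |80400 + j1.6075e+05| = 1.797e+05
|G(j250)| = 3.43e+07 / 1.797e+05 = 190.84
20 log₁₀(190.84) = 45.61 dB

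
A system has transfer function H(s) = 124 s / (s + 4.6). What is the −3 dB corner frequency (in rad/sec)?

4.6 rad/sec

For a single-pole high-pass, the −3 dB point is at the pole: ω = 4.6 rad/sec.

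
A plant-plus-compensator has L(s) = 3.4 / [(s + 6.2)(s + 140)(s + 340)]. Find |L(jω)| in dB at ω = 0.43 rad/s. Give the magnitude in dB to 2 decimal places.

-98.79 dB

|j0.43 + 6.2| = √(0.43² + 6.2²) = 6.215
|j0.43 + 140| = √(0.43² + 140²) = 140
|j0.43 + 340| = √(0.43² + 340²) = 340
|L(j0.43)| = 3.4 / (6.215 × 140 × 340) = 1.1493e-05
20 log₁₀(1.1493e-05) = -98.791 dB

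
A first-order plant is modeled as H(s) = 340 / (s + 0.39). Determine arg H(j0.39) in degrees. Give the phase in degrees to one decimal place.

∠(j0.39 + 0.39) = arctan(0.39/0.39) = 45.00°
∠H(j0.39) = −45.00° = -45.00°

-45.0°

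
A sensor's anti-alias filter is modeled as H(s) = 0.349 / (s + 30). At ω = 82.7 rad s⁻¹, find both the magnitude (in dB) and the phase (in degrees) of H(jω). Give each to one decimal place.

|j82.7 + 30| = √(82.7² + 30²) = 87.97
|H(j82.7)| = 0.349 / 87.97 = 0.0039671
20 log₁₀(0.0039671) = -48.03 dB
∠(j82.7 + 30) = arctan(82.7/30) = 70.06°
∠H(j82.7) = −70.06° = -70.06°

|H| = -48.0 dB, ∠H = -70.1 deg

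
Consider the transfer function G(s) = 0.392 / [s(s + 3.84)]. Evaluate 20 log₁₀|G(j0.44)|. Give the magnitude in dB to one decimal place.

-12.7 dB

|j0.44 + 3.84| = √(0.44² + 3.84²) = 3.865
|j0.44| = 0.44
|G(j0.44)| = 0.392 / (3.865 × 0.44) = 0.2305
20 log₁₀(0.2305) = -12.75 dB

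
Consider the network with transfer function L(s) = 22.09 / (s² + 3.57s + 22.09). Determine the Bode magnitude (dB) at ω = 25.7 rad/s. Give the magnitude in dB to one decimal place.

-29.3 dB

|(j25.7)² + 3.57(j25.7) + 22.09| = |-638.4 + j91.749| = 645
|L(j25.7)| = 22.09 / 645 = 0.03425
20 log₁₀(0.03425) = -29.31 dB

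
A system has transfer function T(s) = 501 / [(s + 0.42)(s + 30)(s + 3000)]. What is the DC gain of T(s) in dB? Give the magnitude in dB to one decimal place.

-37.6 dB

T(0) = 501 / (0.42 × 30 × 3000) = 0.013254
20 log₁₀(0.013254) = -37.55 dB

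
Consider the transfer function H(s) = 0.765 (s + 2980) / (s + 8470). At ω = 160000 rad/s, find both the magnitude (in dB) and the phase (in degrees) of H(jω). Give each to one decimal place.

|H| = -2.3 dB, ∠H = 2.0°

|j160000 + 2980| = √(160000² + 2980²) = 1.6e+05
|j160000 + 8470| = √(160000² + 8470²) = 1.602e+05
|H(j160000)| = 0.765 × 1.6e+05 / 1.602e+05 = 0.76406
20 log₁₀(0.76406) = -2.34 dB
∠(j160000 + 2980) = arctan(160000/2980) = 88.93°
∠(j160000 + 8470) = arctan(160000/8470) = 86.97°
∠H(j160000) = 88.93° − 86.97° = 1.96°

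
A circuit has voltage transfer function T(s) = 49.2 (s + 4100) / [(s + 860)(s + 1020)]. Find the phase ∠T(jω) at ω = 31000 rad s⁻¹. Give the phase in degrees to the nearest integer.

-94°

∠(j31000 + 4100) = arctan(31000/4100) = 82.47°
∠(j31000 + 860) = arctan(31000/860) = 88.41°
∠(j31000 + 1020) = arctan(31000/1020) = 88.12°
∠T(j31000) = 82.47° − (88.41° + 88.12°) = -94.06°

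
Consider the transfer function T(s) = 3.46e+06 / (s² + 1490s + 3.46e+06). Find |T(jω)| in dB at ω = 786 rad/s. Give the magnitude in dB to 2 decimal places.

1.03 dB

|(j786)² + 1490(j786) + 3.46e+06| = |2.8422e+06 + j1.1711e+06| = 3.074e+06
|T(j786)| = 3.46e+06 / 3.074e+06 = 1.1256
20 log₁₀(1.1256) = 1.027 dB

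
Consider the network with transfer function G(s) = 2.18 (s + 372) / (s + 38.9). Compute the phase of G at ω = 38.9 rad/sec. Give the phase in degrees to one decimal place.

∠(j38.9 + 372) = arctan(38.9/372) = 5.97°
∠(j38.9 + 38.9) = arctan(38.9/38.9) = 45.00°
∠G(j38.9) = 5.97° − 45.00° = -39.03°

-39.0°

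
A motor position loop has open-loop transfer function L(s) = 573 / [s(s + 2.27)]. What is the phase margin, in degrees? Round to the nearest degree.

Gain crossover: |L(jω)| = 1 at ω ≈ 23.9 rad s⁻¹.
∠L(j23.9) = −90° − arctan(23.9/2.27) ≈ -174.57°
PM = 180° + (-174.57°) = 5.43°

5°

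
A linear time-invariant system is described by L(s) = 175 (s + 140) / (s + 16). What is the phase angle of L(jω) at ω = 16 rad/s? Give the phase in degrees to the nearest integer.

∠(j16 + 140) = arctan(16/140) = 6.52°
∠(j16 + 16) = arctan(16/16) = 45.00°
∠L(j16) = 6.52° − 45.00° = -38.48°

-38°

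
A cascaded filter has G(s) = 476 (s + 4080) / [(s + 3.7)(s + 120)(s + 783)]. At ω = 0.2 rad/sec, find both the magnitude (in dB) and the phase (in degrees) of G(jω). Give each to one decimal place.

|j0.2 + 4080| = √(0.2² + 4080²) = 4080
|j0.2 + 3.7| = √(0.2² + 3.7²) = 3.705
|j0.2 + 120| = √(0.2² + 120²) = 120
|j0.2 + 783| = √(0.2² + 783²) = 783
|G(j0.2)| = 476 × 4080 / (3.705 × 120 × 783) = 5.5781
20 log₁₀(5.5781) = 14.93 dB
∠(j0.2 + 4080) = arctan(0.2/4080) = 0.00°
∠(j0.2 + 3.7) = arctan(0.2/3.7) = 3.09°
∠(j0.2 + 120) = arctan(0.2/120) = 0.10°
∠(j0.2 + 783) = arctan(0.2/783) = 0.01°
∠G(j0.2) = 0.00° − (3.09° + 0.10° + 0.01°) = -3.20°

|G| = 14.9 dB, ∠G = -3.2°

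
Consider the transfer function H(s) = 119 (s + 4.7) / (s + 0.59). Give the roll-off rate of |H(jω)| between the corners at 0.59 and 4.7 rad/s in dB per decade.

-20 dB/decade

In this band the factors already past their corner are: pole at 0.59; net slope = -20 dB/decade.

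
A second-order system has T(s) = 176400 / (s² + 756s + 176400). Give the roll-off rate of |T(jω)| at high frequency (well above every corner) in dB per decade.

With 0 zeros and 2 poles, the high-frequency asymptotic slope is 20 × (0 − 2) = -40 dB/decade.

-40 dB/decade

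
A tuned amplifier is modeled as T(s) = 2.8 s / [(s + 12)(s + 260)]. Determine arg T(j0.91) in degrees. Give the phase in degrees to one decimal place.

85.5°

∠(j0.91) = 90.00°
∠(j0.91 + 12) = arctan(0.91/12) = 4.34°
∠(j0.91 + 260) = arctan(0.91/260) = 0.20°
∠T(j0.91) = 90.00° − (4.34° + 0.20°) = 85.46°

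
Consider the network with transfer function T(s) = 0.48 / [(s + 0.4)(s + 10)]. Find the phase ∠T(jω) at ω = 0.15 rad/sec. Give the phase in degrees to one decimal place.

∠(j0.15 + 0.4) = arctan(0.15/0.4) = 20.56°
∠(j0.15 + 10) = arctan(0.15/10) = 0.86°
∠T(j0.15) = − (20.56° + 0.86°) = -21.42°

-21.4°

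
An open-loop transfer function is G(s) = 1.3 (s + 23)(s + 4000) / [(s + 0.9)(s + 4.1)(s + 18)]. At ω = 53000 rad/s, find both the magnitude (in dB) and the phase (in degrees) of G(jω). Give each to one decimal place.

|G| = -92.2 dB, ∠G = -94.3 deg

|j53000 + 23| = √(53000² + 23²) = 5.3e+04
|j53000 + 4000| = √(53000² + 4000²) = 5.315e+04
|j53000 + 0.9| = √(53000² + 0.9²) = 5.3e+04
|j53000 + 4.1| = √(53000² + 4.1²) = 5.3e+04
|j53000 + 18| = √(53000² + 18²) = 5.3e+04
|G(j53000)| = 1.3 × 5.3e+04 × 5.315e+04 / (5.3e+04 × 5.3e+04 × 5.3e+04) = 2.4598e-05
20 log₁₀(2.4598e-05) = -92.18 dB
∠(j53000 + 23) = arctan(53000/23) = 89.98°
∠(j53000 + 4000) = arctan(53000/4000) = 85.68°
∠(j53000 + 0.9) = arctan(53000/0.9) = 90.00°
∠(j53000 + 4.1) = arctan(53000/4.1) = 90.00°
∠(j53000 + 18) = arctan(53000/18) = 89.98°
∠G(j53000) = 89.98° + 85.68° − (90.00° + 90.00° + 89.98°) = -94.32°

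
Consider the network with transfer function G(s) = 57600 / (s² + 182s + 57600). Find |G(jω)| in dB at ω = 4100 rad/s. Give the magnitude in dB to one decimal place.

|(j4100)² + 182(j4100) + 57600| = |-1.6752e+07 + j7.462e+05| = 1.677e+07
|G(j4100)| = 57600 / 1.677e+07 = 0.0034349
20 log₁₀(0.0034349) = -49.28 dB

-49.3 dB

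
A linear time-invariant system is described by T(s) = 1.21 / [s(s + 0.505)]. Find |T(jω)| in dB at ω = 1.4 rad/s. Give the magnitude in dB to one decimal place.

|j1.4 + 0.505| = √(1.4² + 0.505²) = 1.488
|j1.4| = 1.4
|T(j1.4)| = 1.21 / (1.488 × 1.4) = 0.58072
20 log₁₀(0.58072) = -4.72 dB

-4.7 dB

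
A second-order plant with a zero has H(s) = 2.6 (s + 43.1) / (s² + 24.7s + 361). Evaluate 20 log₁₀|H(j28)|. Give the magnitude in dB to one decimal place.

-15.7 dB

|j28 + 43.1| = √(28² + 43.1²) = 51.4
|(j28)² + 24.7(j28) + 361| = |-423 + j691.6| = 810.7
|H(j28)| = 2.6 × 51.4 / 810.7 = 0.16483
20 log₁₀(0.16483) = -15.66 dB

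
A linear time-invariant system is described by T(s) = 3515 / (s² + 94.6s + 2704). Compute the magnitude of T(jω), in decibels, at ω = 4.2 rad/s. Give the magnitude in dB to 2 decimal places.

2.24 dB

|(j4.2)² + 94.6(j4.2) + 2704| = |2686.4 + j397.32| = 2716
|T(j4.2)| = 3515 / 2716 = 1.2944
20 log₁₀(1.2944) = 2.241 dB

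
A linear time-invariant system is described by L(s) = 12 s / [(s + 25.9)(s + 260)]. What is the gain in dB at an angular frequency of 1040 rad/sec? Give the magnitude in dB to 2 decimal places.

|j1040| = 1040
|j1040 + 25.9| = √(1040² + 25.9²) = 1040
|j1040 + 260| = √(1040² + 260²) = 1072
|L(j1040)| = 12 × 1040 / (1040 × 1072) = 0.01119
20 log₁₀(0.01119) = -39.023 dB

-39.02 dB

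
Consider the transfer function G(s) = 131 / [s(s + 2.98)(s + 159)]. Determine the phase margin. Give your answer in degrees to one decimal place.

84.6°

Gain crossover: |G(jω)| = 1 at ω ≈ 0.275 rad/sec.
∠G(j0.275) = −90° − arctan(0.275/2.98) − arctan(0.275/159) ≈ -95.38°
PM = 180° + (-95.38°) = 84.62°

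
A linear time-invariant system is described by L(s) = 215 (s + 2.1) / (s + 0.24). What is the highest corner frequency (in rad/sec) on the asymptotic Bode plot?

2.1 rad/sec

Break frequencies occur at each pole and zero magnitude: 0.24 rad/sec, 2.1 rad/sec.
The highest is 2.1 rad/sec.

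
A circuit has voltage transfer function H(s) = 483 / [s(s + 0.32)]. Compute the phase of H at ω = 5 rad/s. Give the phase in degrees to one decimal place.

∠(j5 + 0.32) = arctan(5/0.32) = 86.34°
∠(j5) = 90.00°
∠H(j5) = − (86.34° + 90.00°) = -176.34°

-176.3°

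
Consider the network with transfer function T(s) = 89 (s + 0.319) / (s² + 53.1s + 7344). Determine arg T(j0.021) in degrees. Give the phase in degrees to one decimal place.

3.8°

∠(j0.021 + 0.319) = arctan(0.021/0.319) = 3.77°
∠[(j0.021)² + 53.1(j0.021) + 7344] = ∠[7344 + j1.1151] = 0.01°
∠T(j0.021) = 3.77° − 0.01° = 3.76°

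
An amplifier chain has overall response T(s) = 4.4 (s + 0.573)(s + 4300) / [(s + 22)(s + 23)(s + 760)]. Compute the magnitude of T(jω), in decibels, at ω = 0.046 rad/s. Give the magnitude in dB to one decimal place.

-31.0 dB

|j0.046 + 0.573| = √(0.046² + 0.573²) = 0.5748
|j0.046 + 4300| = √(0.046² + 4300²) = 4300
|j0.046 + 22| = √(0.046² + 22²) = 22
|j0.046 + 23| = √(0.046² + 23²) = 23
|j0.046 + 760| = √(0.046² + 760²) = 760
|T(j0.046)| = 4.4 × 0.5748 × 4300 / (22 × 23 × 760) = 0.028282
20 log₁₀(0.028282) = -30.97 dB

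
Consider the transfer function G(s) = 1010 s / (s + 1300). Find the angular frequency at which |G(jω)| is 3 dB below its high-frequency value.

1300 rad/sec

For a single-pole high-pass, the −3 dB point is at the pole: ω = 1300 rad/sec.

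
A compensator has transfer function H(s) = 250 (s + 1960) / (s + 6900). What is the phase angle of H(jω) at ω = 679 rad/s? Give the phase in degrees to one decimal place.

13.5°

∠(j679 + 1960) = arctan(679/1960) = 19.11°
∠(j679 + 6900) = arctan(679/6900) = 5.62°
∠H(j679) = 19.11° − 5.62° = 13.49°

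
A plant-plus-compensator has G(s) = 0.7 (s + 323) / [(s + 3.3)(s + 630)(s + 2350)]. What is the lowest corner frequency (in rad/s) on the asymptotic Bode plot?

Break frequencies occur at each pole and zero magnitude: 3.3 rad/s, 323 rad/s, 630 rad/s, 2350 rad/s.
The lowest is 3.3 rad/s.

3.3 rad/s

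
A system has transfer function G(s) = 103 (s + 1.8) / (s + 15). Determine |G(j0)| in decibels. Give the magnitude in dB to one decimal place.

21.8 dB

G(0) = 103 × 1.8 / 15 = 12.36
20 log₁₀(12.36) = 21.84 dB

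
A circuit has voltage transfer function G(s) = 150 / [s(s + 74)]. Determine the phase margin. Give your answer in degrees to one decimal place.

88.4°

Gain crossover: |G(jω)| = 1 at ω ≈ 2.03 rad s⁻¹.
∠G(j2.03) = −90° − arctan(2.03/74) ≈ -91.57°
PM = 180° + (-91.57°) = 88.43°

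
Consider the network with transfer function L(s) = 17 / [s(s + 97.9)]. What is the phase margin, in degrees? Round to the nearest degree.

Gain crossover: |L(jω)| = 1 at ω ≈ 0.174 rad/s.
∠L(j0.174) = −90° − arctan(0.174/97.9) ≈ -90.10°
PM = 180° + (-90.10°) = 89.90°

90 deg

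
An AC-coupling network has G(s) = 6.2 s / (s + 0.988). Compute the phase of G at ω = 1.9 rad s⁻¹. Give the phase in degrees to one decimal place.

27.5°

∠(j1.9) = 90.00°
∠(j1.9 + 0.988) = arctan(1.9/0.988) = 62.53°
∠G(j1.9) = 90.00° − 62.53° = 27.47°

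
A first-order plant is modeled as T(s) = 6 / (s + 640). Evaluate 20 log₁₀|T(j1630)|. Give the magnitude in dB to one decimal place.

|j1630 + 640| = √(1630² + 640²) = 1751
|T(j1630)| = 6 / 1751 = 0.0034263
20 log₁₀(0.0034263) = -49.30 dB

-49.3 dB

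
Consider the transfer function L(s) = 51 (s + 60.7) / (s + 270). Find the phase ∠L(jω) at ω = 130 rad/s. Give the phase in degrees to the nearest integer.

39°

∠(j130 + 60.7) = arctan(130/60.7) = 64.97°
∠(j130 + 270) = arctan(130/270) = 25.71°
∠L(j130) = 64.97° − 25.71° = 39.26°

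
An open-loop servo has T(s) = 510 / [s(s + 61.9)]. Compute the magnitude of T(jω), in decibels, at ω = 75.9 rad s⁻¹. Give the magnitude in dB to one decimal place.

|j75.9 + 61.9| = √(75.9² + 61.9²) = 97.94
|j75.9| = 75.9
|T(j75.9)| = 510 / (97.94 × 75.9) = 0.068606
20 log₁₀(0.068606) = -23.27 dB

-23.3 dB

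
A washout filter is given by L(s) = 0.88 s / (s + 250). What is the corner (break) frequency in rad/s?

250 rad/s

The single real pole at s = −250 gives a corner at ω = 250 rad/s.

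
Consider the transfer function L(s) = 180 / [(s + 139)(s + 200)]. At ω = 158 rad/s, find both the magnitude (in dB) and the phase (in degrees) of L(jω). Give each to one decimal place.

|j158 + 139| = √(158² + 139²) = 210.4
|j158 + 200| = √(158² + 200²) = 254.9
|L(j158)| = 180 / (210.4 × 254.9) = 0.0033559
20 log₁₀(0.0033559) = -49.48 dB
∠(j158 + 139) = arctan(158/139) = 48.66°
∠(j158 + 200) = arctan(158/200) = 38.31°
∠L(j158) = − (48.66° + 38.31°) = -86.97°

|L| = -49.5 dB, ∠L = -87.0°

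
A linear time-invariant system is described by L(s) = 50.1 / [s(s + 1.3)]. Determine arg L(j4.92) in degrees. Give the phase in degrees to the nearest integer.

-165 deg

∠(j4.92 + 1.3) = arctan(4.92/1.3) = 75.20°
∠(j4.92) = 90.00°
∠L(j4.92) = − (75.20° + 90.00°) = -165.20°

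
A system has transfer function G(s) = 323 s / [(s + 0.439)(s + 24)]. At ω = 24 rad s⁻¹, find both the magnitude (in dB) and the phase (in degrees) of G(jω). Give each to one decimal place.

|G| = 19.6 dB, ∠G = -44.0°

|j24| = 24
|j24 + 0.439| = √(24² + 0.439²) = 24
|j24 + 24| = √(24² + 24²) = 33.94
|G(j24)| = 323 × 24 / (24 × 33.94) = 9.5149
20 log₁₀(9.5149) = 19.57 dB
∠(j24) = 90.00°
∠(j24 + 0.439) = arctan(24/0.439) = 88.95°
∠(j24 + 24) = arctan(24/24) = 45.00°
∠G(j24) = 90.00° − (88.95° + 45.00°) = -43.95°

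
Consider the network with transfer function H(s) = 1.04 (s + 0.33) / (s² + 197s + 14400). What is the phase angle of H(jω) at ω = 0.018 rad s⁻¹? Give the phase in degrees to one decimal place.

∠(j0.018 + 0.33) = arctan(0.018/0.33) = 3.12°
∠[(j0.018)² + 197(j0.018) + 14400] = ∠[14400 + j3.546] = 0.01°
∠H(j0.018) = 3.12° − 0.01° = 3.11°

3.1°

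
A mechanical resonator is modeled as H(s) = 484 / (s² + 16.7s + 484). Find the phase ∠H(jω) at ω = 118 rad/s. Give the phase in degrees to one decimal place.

-171.7°

∠[(j118)² + 16.7(j118) + 484] = ∠[-13440 + j1970.6] = 171.66°
∠H(j118) = −171.66° = -171.66°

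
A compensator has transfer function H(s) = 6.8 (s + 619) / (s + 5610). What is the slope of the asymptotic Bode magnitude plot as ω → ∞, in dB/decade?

0 dB/decade

With 1 zero and 1 pole, the high-frequency asymptotic slope is 20 × (1 − 1) = 0 dB/decade.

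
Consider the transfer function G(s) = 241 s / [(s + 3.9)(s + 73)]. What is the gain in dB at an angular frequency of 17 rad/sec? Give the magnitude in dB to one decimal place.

|j17| = 17
|j17 + 3.9| = √(17² + 3.9²) = 17.44
|j17 + 73| = √(17² + 73²) = 74.95
|G(j17)| = 241 × 17 / (17.44 × 74.95) = 3.1339
20 log₁₀(3.1339) = 9.92 dB

9.9 dB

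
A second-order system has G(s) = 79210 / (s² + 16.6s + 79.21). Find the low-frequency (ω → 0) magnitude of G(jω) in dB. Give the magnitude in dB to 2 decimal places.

60.00 dB

G(0) = 79210 / 79.21 = 1000
20 log₁₀(1000) = 60.000 dB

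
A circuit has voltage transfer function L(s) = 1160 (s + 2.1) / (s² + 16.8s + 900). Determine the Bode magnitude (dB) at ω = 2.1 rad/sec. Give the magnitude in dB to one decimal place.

11.7 dB

|j2.1 + 2.1| = √(2.1² + 2.1²) = 2.97
|(j2.1)² + 16.8(j2.1) + 900| = |895.59 + j35.28| = 896.3
|L(j2.1)| = 1160 × 2.97 / 896.3 = 3.8437
20 log₁₀(3.8437) = 11.69 dB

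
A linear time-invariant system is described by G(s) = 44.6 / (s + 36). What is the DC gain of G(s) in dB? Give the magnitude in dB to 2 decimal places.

1.86 dB

G(0) = 44.6 / 36 = 1.2389
20 log₁₀(1.2389) = 1.861 dB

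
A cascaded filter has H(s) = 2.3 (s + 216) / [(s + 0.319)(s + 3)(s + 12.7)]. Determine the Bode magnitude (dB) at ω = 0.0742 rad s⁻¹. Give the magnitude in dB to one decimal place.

32.0 dB

|j0.0742 + 216| = √(0.0742² + 216²) = 216
|j0.0742 + 0.319| = √(0.0742² + 0.319²) = 0.3275
|j0.0742 + 3| = √(0.0742² + 3²) = 3.001
|j0.0742 + 12.7| = √(0.0742² + 12.7²) = 12.7
|H(j0.0742)| = 2.3 × 216 / (0.3275 × 3.001 × 12.7) = 39.8
20 log₁₀(39.8) = 32.00 dB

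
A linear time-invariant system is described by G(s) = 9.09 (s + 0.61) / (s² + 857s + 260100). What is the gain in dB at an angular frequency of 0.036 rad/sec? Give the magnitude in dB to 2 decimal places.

|j0.036 + 0.61| = √(0.036² + 0.61²) = 0.6111
|(j0.036)² + 857(j0.036) + 260100| = |2.601e+05 + j30.852| = 2.601e+05
|G(j0.036)| = 9.09 × 0.6111 / 2.601e+05 = 2.1355e-05
20 log₁₀(2.1355e-05) = -93.410 dB

-93.41 dB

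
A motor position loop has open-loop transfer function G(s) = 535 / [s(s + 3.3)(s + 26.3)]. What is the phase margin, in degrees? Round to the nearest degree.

32°

Gain crossover: |G(jω)| = 1 at ω ≈ 3.92 rad s⁻¹.
∠G(j3.92) = −90° − arctan(3.92/3.3) − arctan(3.92/26.3) ≈ -148.42°
PM = 180° + (-148.42°) = 31.58°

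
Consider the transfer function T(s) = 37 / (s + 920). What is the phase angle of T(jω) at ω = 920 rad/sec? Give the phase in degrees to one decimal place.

∠(j920 + 920) = arctan(920/920) = 45.00°
∠T(j920) = −45.00° = -45.00°

-45.0°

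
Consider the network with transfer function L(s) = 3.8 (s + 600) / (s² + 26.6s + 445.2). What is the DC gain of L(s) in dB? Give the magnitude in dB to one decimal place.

14.2 dB

L(0) = 3.8 × 600 / 445.2 = 5.1213
20 log₁₀(5.1213) = 14.19 dB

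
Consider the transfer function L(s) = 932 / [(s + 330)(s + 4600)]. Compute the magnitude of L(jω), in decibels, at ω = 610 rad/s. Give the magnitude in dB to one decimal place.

|j610 + 330| = √(610² + 330²) = 693.5
|j610 + 4600| = √(610² + 4600²) = 4640
|L(j610)| = 932 / (693.5 × 4640) = 0.0002896
20 log₁₀(0.0002896) = -70.76 dB

-70.8 dB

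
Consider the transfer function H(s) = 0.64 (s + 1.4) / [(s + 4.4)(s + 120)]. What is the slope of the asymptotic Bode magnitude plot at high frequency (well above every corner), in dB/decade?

With 1 zero and 2 poles, the high-frequency asymptotic slope is 20 × (1 − 2) = -20 dB/decade.

-20 dB/decade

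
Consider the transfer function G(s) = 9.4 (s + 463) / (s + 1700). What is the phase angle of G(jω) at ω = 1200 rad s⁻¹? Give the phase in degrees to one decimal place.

33.7°

∠(j1200 + 463) = arctan(1200/463) = 68.90°
∠(j1200 + 1700) = arctan(1200/1700) = 35.22°
∠G(j1200) = 68.90° − 35.22° = 33.68°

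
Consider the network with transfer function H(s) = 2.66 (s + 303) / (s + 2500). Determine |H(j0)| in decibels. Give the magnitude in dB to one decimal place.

H(0) = 2.66 × 303 / 2500 = 0.32239
20 log₁₀(0.32239) = -9.83 dB

-9.8 dB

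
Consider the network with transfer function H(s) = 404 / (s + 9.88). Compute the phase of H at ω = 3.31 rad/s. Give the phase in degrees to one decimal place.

-18.5°

∠(j3.31 + 9.88) = arctan(3.31/9.88) = 18.52°
∠H(j3.31) = −18.52° = -18.52°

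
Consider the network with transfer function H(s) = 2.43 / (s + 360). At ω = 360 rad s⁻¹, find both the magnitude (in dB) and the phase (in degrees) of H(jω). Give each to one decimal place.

|j360 + 360| = √(360² + 360²) = 509.1
|H(j360)| = 2.43 / 509.1 = 0.004773
20 log₁₀(0.004773) = -46.42 dB
∠(j360 + 360) = arctan(360/360) = 45.00°
∠H(j360) = −45.00° = -45.00°

|H| = -46.4 dB, ∠H = -45.0°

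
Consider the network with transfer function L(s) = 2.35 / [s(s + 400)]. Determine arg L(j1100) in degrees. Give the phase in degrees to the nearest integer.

∠(j1100 + 400) = arctan(1100/400) = 70.02°
∠(j1100) = 90.00°
∠L(j1100) = − (70.02° + 90.00°) = -160.02°

-160°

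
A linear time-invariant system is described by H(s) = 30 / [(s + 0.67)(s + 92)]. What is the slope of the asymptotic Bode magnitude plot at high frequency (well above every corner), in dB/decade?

With 0 zeros and 2 poles, the high-frequency asymptotic slope is 20 × (0 − 2) = -40 dB/decade.

-40 dB/decade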